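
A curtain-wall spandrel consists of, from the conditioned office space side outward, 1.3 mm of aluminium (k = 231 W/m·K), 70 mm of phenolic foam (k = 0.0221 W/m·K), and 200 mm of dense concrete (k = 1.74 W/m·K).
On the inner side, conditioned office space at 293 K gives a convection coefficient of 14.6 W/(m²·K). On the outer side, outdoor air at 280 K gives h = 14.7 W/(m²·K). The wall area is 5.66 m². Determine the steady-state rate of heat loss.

Thermal resistances in series:
R_inner film = 1/(h_i·A) = 1/(14.6×5.66) = 0.0121 K/W
R_aluminium = L/(kA) = 0.0013/(231×5.66) = 9.943×10^-7 K/W
R_phenolic foam = L/(kA) = 0.07/(0.0221×5.66) = 0.5596 K/W
R_dense concrete = L/(kA) = 0.2/(1.74×5.66) = 0.02031 K/W
R_outer film = 1/(h_o·A) = 1/(14.7×5.66) = 0.01202 K/W
R_total = 0.604 K/W
Q = ΔT / R_total = 13 / 0.604

Q ≈ 21.5 W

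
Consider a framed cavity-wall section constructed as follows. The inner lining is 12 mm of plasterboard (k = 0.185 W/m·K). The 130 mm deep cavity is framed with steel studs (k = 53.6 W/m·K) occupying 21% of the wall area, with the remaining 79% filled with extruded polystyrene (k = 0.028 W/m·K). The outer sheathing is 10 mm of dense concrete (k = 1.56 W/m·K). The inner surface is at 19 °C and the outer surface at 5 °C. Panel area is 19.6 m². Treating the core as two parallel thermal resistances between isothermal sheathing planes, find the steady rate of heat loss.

Q ≈ 3310 W

Sheathing layers in series; stud and cavity paths in parallel between them.
R_inner = 0.012/(0.185×19.6) = 0.003309 K/W
R_stud  = 0.13/(53.6×0.21×19.6) = 5.893×10^-4 K/W
R_cav   = 0.13/(0.028×0.79×19.6) = 0.2998 K/W
1/R_core = 1/R_stud + 1/R_cav → R_core = 5.881×10^-4 K/W
R_outer = 0.01/(1.56×19.6) = 3.271×10^-4 K/W
R_total = 0.004225 K/W
Q = ΔT/R_total = 14/0.004225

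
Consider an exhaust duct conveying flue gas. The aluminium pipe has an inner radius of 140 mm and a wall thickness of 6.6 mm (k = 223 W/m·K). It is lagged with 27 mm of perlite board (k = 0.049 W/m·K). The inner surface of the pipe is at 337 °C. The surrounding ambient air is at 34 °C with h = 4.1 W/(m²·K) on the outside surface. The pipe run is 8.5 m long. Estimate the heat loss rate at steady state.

Treating each annulus and film as a series resistance:
R_aluminium pipe wall = ln(146.6/140)/(2π×223×8.5) = 3.868×10^-6 K/W
R_perlite board = ln(173.6/146.6)/(2π×0.049×8.5) = 0.0646 K/W
R_outer film = 1/(h_o·2πr_oL) = 1/(4.1×2π×0.1736×8.5) = 0.02631 K/W
R_total = 0.09091 K/W
Q = ΔT/R_total = 303/0.09091

Q ≈ 3330 W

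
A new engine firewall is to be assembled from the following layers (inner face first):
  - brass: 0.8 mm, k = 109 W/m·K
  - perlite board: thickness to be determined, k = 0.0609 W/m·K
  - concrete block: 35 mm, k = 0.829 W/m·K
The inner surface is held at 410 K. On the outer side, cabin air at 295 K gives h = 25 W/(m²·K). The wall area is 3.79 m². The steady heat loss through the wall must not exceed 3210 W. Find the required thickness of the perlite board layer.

Thermal resistances in series:
R_brass = L/(kA) = 0.0008/(109×3.79) = 1.937×10^-6 K/W
R_concrete block = L/(kA) = 0.035/(0.829×3.79) = 0.01114 K/W
R_outer film = 1/(h_o·A) = 1/(25×3.79) = 0.01055 K/W
Sum of the known resistances R_other = 0.0217 K/W
Required total resistance R_tot = ΔT/Q_allow = 115/3210 = 0.03583 K/W
R_perlite board = R_tot − R_other = 0.01413 K/W
L = R·k·A = 0.01413×0.0609×3.79

L ≈ 3.26 mm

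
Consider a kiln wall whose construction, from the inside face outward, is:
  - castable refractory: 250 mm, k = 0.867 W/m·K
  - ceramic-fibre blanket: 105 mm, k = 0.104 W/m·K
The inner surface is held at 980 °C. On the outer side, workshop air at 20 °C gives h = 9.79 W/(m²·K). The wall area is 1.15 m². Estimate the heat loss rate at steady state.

Thermal resistances in series:
R_castable refractory = L/(kA) = 0.25/(0.867×1.15) = 0.2507 K/W
R_ceramic-fibre blanket = L/(kA) = 0.105/(0.104×1.15) = 0.8779 K/W
R_outer film = 1/(h_o·A) = 1/(9.79×1.15) = 0.08882 K/W
R_total = 1.217 K/W
Q = ΔT / R_total = 960 / 1.217

Q ≈ 789 W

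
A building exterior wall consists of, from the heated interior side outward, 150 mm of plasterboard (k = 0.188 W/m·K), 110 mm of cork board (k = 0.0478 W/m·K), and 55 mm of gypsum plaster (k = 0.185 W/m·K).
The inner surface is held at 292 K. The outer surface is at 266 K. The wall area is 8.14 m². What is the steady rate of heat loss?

Q ≈ 62.3 W

Treating each layer as a thermal resistance in series:
R_plasterboard = L/(kA) = 0.15/(0.188×8.14) = 0.09802 K/W
R_cork board = L/(kA) = 0.11/(0.0478×8.14) = 0.2827 K/W
R_gypsum plaster = L/(kA) = 0.055/(0.185×8.14) = 0.03652 K/W
R_total = 0.4173 K/W
Q = ΔT / R_total = 26 / 0.4173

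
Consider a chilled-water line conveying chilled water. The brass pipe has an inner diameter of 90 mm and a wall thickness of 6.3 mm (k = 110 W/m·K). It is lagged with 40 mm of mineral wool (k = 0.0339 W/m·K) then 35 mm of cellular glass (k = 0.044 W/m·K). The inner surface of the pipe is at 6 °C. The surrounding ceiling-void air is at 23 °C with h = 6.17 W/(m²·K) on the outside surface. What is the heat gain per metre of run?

q′ ≈ 4.16 W/m

Cylindrical conduction, so R = ln(r₂/r₁)/(2πkL) per layer, in series:
R_brass pipe wall = ln(51.3/45)/(2π×110×1) = 1.896×10^-4 K/W
R_mineral wool = ln(91.3/51.3)/(2π×0.0339×1) = 2.706 K/W
R_cellular glass = ln(126.3/91.3)/(2π×0.044×1) = 1.174 K/W
R_outer film = 1/(h_o·2πr_oL) = 1/(6.17×2π×0.1263×1) = 0.2042 K/W
R_total = 4.085 K/W
Q = ΔT/R_total = 17/4.085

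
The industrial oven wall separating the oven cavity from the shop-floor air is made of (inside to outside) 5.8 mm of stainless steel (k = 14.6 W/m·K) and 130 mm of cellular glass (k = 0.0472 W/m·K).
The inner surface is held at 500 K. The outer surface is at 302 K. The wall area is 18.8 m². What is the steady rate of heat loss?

Q ≈ 1350 W

Series thermal resistances:
R_stainless steel = L/(kA) = 0.0058/(14.6×18.8) = 2.113×10^-5 K/W
R_cellular glass = L/(kA) = 0.13/(0.0472×18.8) = 0.1465 K/W
R_total = 0.1465 K/W
Q = ΔT / R_total = 198 / 0.1465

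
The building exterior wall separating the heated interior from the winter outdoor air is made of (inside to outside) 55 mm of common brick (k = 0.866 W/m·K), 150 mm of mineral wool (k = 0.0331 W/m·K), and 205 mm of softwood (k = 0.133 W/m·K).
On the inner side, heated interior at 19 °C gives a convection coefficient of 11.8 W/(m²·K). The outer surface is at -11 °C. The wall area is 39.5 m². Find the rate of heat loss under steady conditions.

Thermal resistances in series:
R_inner film = 1/(h_i·A) = 1/(11.8×39.5) = 0.002145 K/W
R_common brick = L/(kA) = 0.055/(0.866×39.5) = 0.001608 K/W
R_mineral wool = L/(kA) = 0.15/(0.0331×39.5) = 0.1147 K/W
R_softwood = L/(kA) = 0.205/(0.133×39.5) = 0.03902 K/W
R_total = 0.1575 K/W
Q = ΔT / R_total = 30 / 0.1575

Q ≈ 190 W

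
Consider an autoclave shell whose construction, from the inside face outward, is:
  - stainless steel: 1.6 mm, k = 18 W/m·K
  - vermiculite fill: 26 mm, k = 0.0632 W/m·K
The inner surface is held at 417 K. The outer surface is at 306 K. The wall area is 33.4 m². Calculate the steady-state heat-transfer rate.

Q ≈ 9010 W

Series thermal resistances:
R_stainless steel = L/(kA) = 0.0016/(18×33.4) = 2.661×10^-6 K/W
R_vermiculite fill = L/(kA) = 0.026/(0.0632×33.4) = 0.01232 K/W
R_total = 0.01232 K/W
Q = ΔT / R_total = 111 / 0.01232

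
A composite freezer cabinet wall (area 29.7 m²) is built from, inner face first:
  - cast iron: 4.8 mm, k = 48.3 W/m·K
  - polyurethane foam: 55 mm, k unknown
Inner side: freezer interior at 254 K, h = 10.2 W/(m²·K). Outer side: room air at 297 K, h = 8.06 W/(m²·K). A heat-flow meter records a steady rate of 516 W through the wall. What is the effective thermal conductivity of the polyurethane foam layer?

Thermal resistances in series:
R_inner film = 1/(h_i·A) = 1/(10.2×29.7) = 0.003301 K/W
R_cast iron = L/(kA) = 0.0048/(48.3×29.7) = 3.346×10^-6 K/W
R_outer film = 1/(h_o·A) = 1/(8.06×29.7) = 0.004177 K/W
Sum of known resistances R_other = 0.007482 K/W
Total R = ΔT/Q = 43/516 = 0.08333 K/W
R_polyurethane foam = R_total − R_other = 0.07585 K/W
k = L/(R·A) = 0.055/(0.07585×29.7)

k ≈ 0.0244 W/(m·K)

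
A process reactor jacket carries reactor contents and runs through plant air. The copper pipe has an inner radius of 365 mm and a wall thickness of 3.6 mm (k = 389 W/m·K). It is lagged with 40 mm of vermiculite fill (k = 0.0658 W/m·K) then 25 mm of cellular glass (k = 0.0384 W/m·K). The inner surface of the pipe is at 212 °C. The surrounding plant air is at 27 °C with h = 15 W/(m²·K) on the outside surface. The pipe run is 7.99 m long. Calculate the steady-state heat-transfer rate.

Treating each annulus and film as a series resistance:
R_copper pipe wall = ln(368.6/365)/(2π×389×7.99) = 5.026×10^-7 K/W
R_vermiculite fill = ln(408.6/368.6)/(2π×0.0658×7.99) = 0.03119 K/W
R_cellular glass = ln(433.6/408.6)/(2π×0.0384×7.99) = 0.03081 K/W
R_outer film = 1/(h_o·2πr_oL) = 1/(15×2π×0.4336×7.99) = 0.003063 K/W
R_total = 0.06506 K/W
Q = ΔT/R_total = 185/0.06506

Q ≈ 2840 W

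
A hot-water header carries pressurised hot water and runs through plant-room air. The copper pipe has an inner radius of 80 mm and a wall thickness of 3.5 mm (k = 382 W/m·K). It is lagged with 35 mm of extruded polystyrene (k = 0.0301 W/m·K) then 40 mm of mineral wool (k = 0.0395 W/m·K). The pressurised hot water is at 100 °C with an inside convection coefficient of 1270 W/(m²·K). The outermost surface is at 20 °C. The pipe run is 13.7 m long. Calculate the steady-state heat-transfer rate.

Treating each annulus and film as a series resistance:
R_inner film = 1/(h_i·2πr₁L) = 1/(1270×2π×0.08×13.7) = 1.143×10^-4 K/W
R_copper pipe wall = ln(83.5/80)/(2π×382×13.7) = 1.302×10^-6 K/W
R_extruded polystyrene = ln(118.5/83.5)/(2π×0.0301×13.7) = 0.1351 K/W
R_mineral wool = ln(158.5/118.5)/(2π×0.0395×13.7) = 0.08554 K/W
R_total = 0.2208 K/W
Q = ΔT/R_total = 80/0.2208

Q ≈ 362 W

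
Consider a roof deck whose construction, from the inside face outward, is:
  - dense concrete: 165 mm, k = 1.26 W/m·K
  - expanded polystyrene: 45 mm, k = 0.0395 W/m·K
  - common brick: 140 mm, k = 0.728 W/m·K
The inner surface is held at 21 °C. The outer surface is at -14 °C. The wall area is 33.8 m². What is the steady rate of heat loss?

Q ≈ 809 W

Treating each layer as a thermal resistance in series:
R_dense concrete = L/(kA) = 0.165/(1.26×33.8) = 0.003874 K/W
R_expanded polystyrene = L/(kA) = 0.045/(0.0395×33.8) = 0.03371 K/W
R_common brick = L/(kA) = 0.14/(0.728×33.8) = 0.00569 K/W
R_total = 0.04327 K/W
Q = ΔT / R_total = 35 / 0.04327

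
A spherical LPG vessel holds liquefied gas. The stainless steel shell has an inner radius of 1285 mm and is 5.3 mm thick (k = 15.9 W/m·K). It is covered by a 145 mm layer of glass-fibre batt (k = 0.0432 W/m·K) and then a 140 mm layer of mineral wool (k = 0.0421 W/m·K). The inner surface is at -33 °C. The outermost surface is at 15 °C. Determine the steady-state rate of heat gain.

Q ≈ 184 W

For a spherical shell R = (1/r₁ − 1/r₂)/(4πk); film R = 1/(h·4πr²). In series:
R_stainless steel shell = (1/1.285 − 1/1.2903)/(4π×15.9) = 1.6×10^-5 K/W
R_glass-fibre batt = (1/1.2903 − 1/1.4353)/(4π×0.0432) = 0.1442 K/W
R_mineral wool = (1/1.4353 − 1/1.5753)/(4π×0.0421) = 0.117 K/W
R_total = 0.2613 K/W
Q = ΔT/R_total = 48/0.2613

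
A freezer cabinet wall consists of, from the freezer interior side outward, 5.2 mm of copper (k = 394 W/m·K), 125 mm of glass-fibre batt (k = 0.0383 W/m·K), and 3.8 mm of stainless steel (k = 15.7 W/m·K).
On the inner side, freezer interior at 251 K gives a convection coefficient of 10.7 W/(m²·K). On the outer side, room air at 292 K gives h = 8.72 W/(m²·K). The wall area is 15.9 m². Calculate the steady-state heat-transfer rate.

Q ≈ 188 W

Series thermal resistances:
R_inner film = 1/(h_i·A) = 1/(10.7×15.9) = 0.005878 K/W
R_copper = L/(kA) = 0.0052/(394×15.9) = 8.301×10^-7 K/W
R_glass-fibre batt = L/(kA) = 0.125/(0.0383×15.9) = 0.2053 K/W
R_stainless steel = L/(kA) = 0.0038/(15.7×15.9) = 1.522×10^-5 K/W
R_outer film = 1/(h_o·A) = 1/(8.72×15.9) = 0.007213 K/W
R_total = 0.2184 K/W
Q = ΔT / R_total = 41 / 0.2184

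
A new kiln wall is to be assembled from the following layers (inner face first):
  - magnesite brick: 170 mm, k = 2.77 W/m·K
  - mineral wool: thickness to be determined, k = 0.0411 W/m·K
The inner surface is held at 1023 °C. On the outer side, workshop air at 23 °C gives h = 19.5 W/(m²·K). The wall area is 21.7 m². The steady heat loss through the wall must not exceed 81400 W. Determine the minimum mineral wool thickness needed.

Thermal resistances in series:
R_magnesite brick = L/(kA) = 0.17/(2.77×21.7) = 0.002828 K/W
R_outer film = 1/(h_o·A) = 1/(19.5×21.7) = 0.002363 K/W
Sum of the known resistances R_other = 0.005191 K/W
Required total resistance R_tot = ΔT/Q_allow = 1000/81400 = 0.01229 K/W
R_mineral wool = R_tot − R_other = 0.007094 K/W
L = R·k·A = 0.007094×0.0411×21.7

L ≈ 6.33 mm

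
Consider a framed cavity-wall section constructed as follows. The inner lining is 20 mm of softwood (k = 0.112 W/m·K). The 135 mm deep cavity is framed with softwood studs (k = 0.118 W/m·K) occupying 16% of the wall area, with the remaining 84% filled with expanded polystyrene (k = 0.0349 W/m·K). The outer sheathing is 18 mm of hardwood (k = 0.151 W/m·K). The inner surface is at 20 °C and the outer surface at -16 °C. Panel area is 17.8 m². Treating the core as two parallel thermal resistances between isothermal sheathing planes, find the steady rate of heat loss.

Q ≈ 207 W

Sheathing layers in series; stud and cavity paths in parallel between them.
R_inner = 0.02/(0.112×17.8) = 0.01003 K/W
R_stud  = 0.135/(0.118×0.16×17.8) = 0.4017 K/W
R_cav   = 0.135/(0.0349×0.84×17.8) = 0.2587 K/W
1/R_core = 1/R_stud + 1/R_cav → R_core = 0.1574 K/W
R_outer = 0.018/(0.151×17.8) = 0.006697 K/W
R_total = 0.1741 K/W
Q = ΔT/R_total = 36/0.1741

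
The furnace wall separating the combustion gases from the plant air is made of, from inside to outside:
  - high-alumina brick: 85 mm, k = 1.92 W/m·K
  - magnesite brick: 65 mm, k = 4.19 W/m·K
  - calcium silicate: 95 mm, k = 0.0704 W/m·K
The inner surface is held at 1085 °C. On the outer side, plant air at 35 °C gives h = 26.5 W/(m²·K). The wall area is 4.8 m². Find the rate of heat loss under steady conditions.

Model the wall as resistances in series:
R_high-alumina brick = L/(kA) = 0.085/(1.92×4.8) = 0.009223 K/W
R_magnesite brick = L/(kA) = 0.065/(4.19×4.8) = 0.003232 K/W
R_calcium silicate = L/(kA) = 0.095/(0.0704×4.8) = 0.2811 K/W
R_outer film = 1/(h_o·A) = 1/(26.5×4.8) = 0.007862 K/W
R_total = 0.3014 K/W
Q = ΔT / R_total = 1050 / 0.3014

Q ≈ 3480 W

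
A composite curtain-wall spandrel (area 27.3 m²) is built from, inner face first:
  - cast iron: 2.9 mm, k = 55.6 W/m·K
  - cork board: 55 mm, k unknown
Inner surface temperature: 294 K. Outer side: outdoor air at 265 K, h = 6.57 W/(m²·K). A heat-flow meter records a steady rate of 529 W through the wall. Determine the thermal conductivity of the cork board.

Thermal resistances in series:
R_cast iron = L/(kA) = 0.0029/(55.6×27.3) = 1.911×10^-6 K/W
R_outer film = 1/(h_o·A) = 1/(6.57×27.3) = 0.005575 K/W
Sum of known resistances R_other = 0.005577 K/W
Total R = ΔT/Q = 29/529 = 0.05482 K/W
R_cork board = R_total − R_other = 0.04924 K/W
k = L/(R·A) = 0.055/(0.04924×27.3)

k ≈ 0.0409 W/(m·K)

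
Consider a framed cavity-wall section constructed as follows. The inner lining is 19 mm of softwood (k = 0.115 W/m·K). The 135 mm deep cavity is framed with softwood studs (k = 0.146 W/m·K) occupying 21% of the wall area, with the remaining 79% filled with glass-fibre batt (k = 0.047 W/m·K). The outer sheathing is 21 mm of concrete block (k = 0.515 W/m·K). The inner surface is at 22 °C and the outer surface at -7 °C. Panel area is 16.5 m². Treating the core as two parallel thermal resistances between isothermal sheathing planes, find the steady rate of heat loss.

Sheathing layers in series; stud and cavity paths in parallel between them.
R_inner = 0.019/(0.115×16.5) = 0.01001 K/W
R_stud  = 0.135/(0.146×0.21×16.5) = 0.2669 K/W
R_cav   = 0.135/(0.047×0.79×16.5) = 0.2204 K/W
1/R_core = 1/R_stud + 1/R_cav → R_core = 0.1207 K/W
R_outer = 0.021/(0.515×16.5) = 0.002471 K/W
R_total = 0.1332 K/W
Q = ΔT/R_total = 29/0.1332

Q ≈ 218 W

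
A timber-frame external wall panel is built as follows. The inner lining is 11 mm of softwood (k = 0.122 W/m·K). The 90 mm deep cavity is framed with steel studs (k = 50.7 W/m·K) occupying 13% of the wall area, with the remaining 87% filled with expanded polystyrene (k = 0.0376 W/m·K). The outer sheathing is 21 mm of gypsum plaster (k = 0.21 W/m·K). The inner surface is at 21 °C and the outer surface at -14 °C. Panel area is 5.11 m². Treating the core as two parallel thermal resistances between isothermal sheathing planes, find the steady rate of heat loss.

Sheathing layers in series; stud and cavity paths in parallel between them.
R_inner = 0.011/(0.122×5.11) = 0.01764 K/W
R_stud  = 0.09/(50.7×0.13×5.11) = 0.002672 K/W
R_cav   = 0.09/(0.0376×0.87×5.11) = 0.5384 K/W
1/R_core = 1/R_stud + 1/R_cav → R_core = 0.002659 K/W
R_outer = 0.021/(0.21×5.11) = 0.01957 K/W
R_total = 0.03987 K/W
Q = ΔT/R_total = 35/0.03987

Q ≈ 878 W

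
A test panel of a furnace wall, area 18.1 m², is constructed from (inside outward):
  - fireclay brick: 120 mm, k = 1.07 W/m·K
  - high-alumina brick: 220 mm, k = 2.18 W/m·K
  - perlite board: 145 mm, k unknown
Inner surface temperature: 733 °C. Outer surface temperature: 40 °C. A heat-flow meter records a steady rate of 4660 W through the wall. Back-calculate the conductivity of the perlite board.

k ≈ 0.0585 W/(m·K)

Using the resistance-network approach (series):
R_fireclay brick = L/(kA) = 0.12/(1.07×18.1) = 0.006196 K/W
R_high-alumina brick = L/(kA) = 0.22/(2.18×18.1) = 0.005576 K/W
Sum of known resistances R_other = 0.01177 K/W
Total R = ΔT/Q = 693/4660 = 0.1487 K/W
R_perlite board = R_total − R_other = 0.1369 K/W
k = L/(R·A) = 0.145/(0.1369×18.1)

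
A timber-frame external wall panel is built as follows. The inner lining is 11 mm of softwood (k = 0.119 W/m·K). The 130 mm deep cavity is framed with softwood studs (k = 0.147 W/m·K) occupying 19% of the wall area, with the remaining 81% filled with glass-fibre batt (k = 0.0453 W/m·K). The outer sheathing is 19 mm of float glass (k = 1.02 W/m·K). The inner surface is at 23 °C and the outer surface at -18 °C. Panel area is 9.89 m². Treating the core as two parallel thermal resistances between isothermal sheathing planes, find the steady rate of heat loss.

Sheathing layers in series; stud and cavity paths in parallel between them.
R_inner = 0.011/(0.119×9.89) = 0.009347 K/W
R_stud  = 0.13/(0.147×0.19×9.89) = 0.4706 K/W
R_cav   = 0.13/(0.0453×0.81×9.89) = 0.3582 K/W
1/R_core = 1/R_stud + 1/R_cav → R_core = 0.2034 K/W
R_outer = 0.019/(1.02×9.89) = 0.001883 K/W
R_total = 0.2146 K/W
Q = ΔT/R_total = 41/0.2146

Q ≈ 191 W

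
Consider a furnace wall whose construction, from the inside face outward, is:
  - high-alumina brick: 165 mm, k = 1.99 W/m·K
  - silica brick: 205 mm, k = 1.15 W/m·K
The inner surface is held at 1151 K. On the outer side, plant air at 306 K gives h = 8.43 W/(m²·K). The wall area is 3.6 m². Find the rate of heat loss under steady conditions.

Model the wall as resistances in series:
R_high-alumina brick = L/(kA) = 0.165/(1.99×3.6) = 0.02303 K/W
R_silica brick = L/(kA) = 0.205/(1.15×3.6) = 0.04952 K/W
R_outer film = 1/(h_o·A) = 1/(8.43×3.6) = 0.03295 K/W
R_total = 0.1055 K/W
Q = ΔT / R_total = 845 / 0.1055

Q ≈ 8010 W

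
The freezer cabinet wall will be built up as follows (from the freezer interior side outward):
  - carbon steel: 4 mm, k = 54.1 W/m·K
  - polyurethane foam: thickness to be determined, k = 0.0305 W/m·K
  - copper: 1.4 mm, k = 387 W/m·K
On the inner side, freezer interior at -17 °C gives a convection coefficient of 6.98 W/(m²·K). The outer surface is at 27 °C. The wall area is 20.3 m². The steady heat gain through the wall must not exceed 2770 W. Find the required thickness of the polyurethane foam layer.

Model the wall as resistances in series:
R_inner film = 1/(h_i·A) = 1/(6.98×20.3) = 0.007057 K/W
R_carbon steel = L/(kA) = 0.004/(54.1×20.3) = 3.642×10^-6 K/W
R_copper = L/(kA) = 0.0014/(387×20.3) = 1.782×10^-7 K/W
Sum of the known resistances R_other = 0.007061 K/W
Required total resistance R_tot = ΔT/Q_allow = 44/2770 = 0.01588 K/W
R_polyurethane foam = R_tot − R_other = 0.008823 K/W
L = R·k·A = 0.008823×0.0305×20.3

L ≈ 5.46 mm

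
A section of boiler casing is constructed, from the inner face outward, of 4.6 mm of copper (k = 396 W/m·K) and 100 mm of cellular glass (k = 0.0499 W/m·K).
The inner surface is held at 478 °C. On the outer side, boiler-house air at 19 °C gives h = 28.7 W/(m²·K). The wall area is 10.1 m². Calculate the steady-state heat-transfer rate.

Using the resistance-network approach (series):
R_copper = L/(kA) = 0.0046/(396×10.1) = 1.15×10^-6 K/W
R_cellular glass = L/(kA) = 0.1/(0.0499×10.1) = 0.1984 K/W
R_outer film = 1/(h_o·A) = 1/(28.7×10.1) = 0.00345 K/W
R_total = 0.2019 K/W
Q = ΔT / R_total = 459 / 0.2019

Q ≈ 2270 W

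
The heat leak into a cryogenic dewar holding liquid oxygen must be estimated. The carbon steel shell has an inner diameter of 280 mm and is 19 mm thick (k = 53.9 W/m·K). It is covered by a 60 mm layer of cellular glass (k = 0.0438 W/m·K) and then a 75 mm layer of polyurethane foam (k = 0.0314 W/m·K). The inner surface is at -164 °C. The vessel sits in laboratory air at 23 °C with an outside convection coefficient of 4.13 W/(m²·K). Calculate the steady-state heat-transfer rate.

Q ≈ 29.7 W

For a spherical shell R = (1/r₁ − 1/r₂)/(4πk); film R = 1/(h·4πr²). In series:
R_carbon steel shell = (1/0.14 − 1/0.159)/(4π×53.9) = 0.00126 K/W
R_cellular glass = (1/0.159 − 1/0.219)/(4π×0.0438) = 3.131 K/W
R_polyurethane foam = (1/0.219 − 1/0.294)/(4π×0.0314) = 2.952 K/W
R_outer film = 1/(h·4πr_o²) = 1/(4.13×4π×0.294²) = 0.2229 K/W
R_total = 6.307 K/W
Q = ΔT/R_total = 187/6.307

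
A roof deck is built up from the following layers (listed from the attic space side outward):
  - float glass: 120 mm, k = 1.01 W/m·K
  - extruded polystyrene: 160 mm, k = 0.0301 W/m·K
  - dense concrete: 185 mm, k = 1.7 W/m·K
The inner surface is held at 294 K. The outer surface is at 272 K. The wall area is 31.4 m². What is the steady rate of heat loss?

Q ≈ 125 W

Model the wall as resistances in series:
R_float glass = L/(kA) = 0.12/(1.01×31.4) = 0.003784 K/W
R_extruded polystyrene = L/(kA) = 0.16/(0.0301×31.4) = 0.1693 K/W
R_dense concrete = L/(kA) = 0.185/(1.7×31.4) = 0.003466 K/W
R_total = 0.1765 K/W
Q = ΔT / R_total = 22 / 0.1765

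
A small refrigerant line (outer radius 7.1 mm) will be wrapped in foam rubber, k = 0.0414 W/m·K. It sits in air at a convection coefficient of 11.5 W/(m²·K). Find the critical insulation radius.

For a cylinder r_cr = k/h = 0.0414/11.5
r_cr = 3.6 mm; since the bare radius (7.1 mm) is above r_cr, any added insulation will reduce heat loss.

r_cr ≈ 3.6 mm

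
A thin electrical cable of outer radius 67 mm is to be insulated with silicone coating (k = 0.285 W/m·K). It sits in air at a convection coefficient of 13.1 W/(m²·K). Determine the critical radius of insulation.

For a cylinder r_cr = k/h = 0.285/13.1
r_cr = 21.8 mm; since the bare radius (67 mm) is above r_cr, any added insulation will reduce heat loss.

r_cr ≈ 21.8 mm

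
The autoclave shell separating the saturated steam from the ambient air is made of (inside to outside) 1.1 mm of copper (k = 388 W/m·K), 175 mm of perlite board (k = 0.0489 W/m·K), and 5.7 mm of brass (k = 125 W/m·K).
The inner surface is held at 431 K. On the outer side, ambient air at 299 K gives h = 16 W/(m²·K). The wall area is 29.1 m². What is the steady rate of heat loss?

Q ≈ 1050 W

Series thermal resistances:
R_copper = L/(kA) = 0.0011/(388×29.1) = 9.742×10^-8 K/W
R_perlite board = L/(kA) = 0.175/(0.0489×29.1) = 0.123 K/W
R_brass = L/(kA) = 0.0057/(125×29.1) = 1.567×10^-6 K/W
R_outer film = 1/(h_o·A) = 1/(16×29.1) = 0.002148 K/W
R_total = 0.1251 K/W
Q = ΔT / R_total = 132 / 0.1251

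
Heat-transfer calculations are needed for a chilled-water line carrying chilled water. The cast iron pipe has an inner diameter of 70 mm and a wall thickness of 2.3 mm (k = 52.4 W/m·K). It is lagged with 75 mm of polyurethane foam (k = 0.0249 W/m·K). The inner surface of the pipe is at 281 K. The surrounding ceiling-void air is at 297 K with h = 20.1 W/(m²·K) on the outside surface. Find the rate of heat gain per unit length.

q′ ≈ 2.25 W/m

Treating each annulus and film as a series resistance:
R_cast iron pipe wall = ln(37.3/35)/(2π×52.4×1) = 1.933×10^-4 K/W
R_polyurethane foam = ln(112.3/37.3)/(2π×0.0249×1) = 7.045 K/W
R_outer film = 1/(h_o·2πr_oL) = 1/(20.1×2π×0.1123×1) = 0.07051 K/W
R_total = 7.116 K/W
Q = ΔT/R_total = 16/7.116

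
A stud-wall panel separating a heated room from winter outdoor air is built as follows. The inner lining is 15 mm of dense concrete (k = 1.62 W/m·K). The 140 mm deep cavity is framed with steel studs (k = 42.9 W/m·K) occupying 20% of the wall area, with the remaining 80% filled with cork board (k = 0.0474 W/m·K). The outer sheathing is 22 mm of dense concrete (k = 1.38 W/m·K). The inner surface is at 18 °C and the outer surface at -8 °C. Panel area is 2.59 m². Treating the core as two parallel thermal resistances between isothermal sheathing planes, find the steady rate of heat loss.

Sheathing layers in series; stud and cavity paths in parallel between them.
R_inner = 0.015/(1.62×2.59) = 0.003575 K/W
R_stud  = 0.14/(42.9×0.2×2.59) = 0.0063 K/W
R_cav   = 0.14/(0.0474×0.8×2.59) = 1.425 K/W
1/R_core = 1/R_stud + 1/R_cav → R_core = 0.006272 K/W
R_outer = 0.022/(1.38×2.59) = 0.006155 K/W
R_total = 0.016 K/W
Q = ΔT/R_total = 26/0.016

Q ≈ 1620 W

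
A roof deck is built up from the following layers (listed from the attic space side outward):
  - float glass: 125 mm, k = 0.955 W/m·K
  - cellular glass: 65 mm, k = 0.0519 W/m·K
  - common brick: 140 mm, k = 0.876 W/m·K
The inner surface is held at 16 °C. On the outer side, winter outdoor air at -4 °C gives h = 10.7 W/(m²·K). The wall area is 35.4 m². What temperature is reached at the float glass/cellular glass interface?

Treating each layer as a thermal resistance in series:
R_float glass = L/(kA) = 0.125/(0.955×35.4) = 0.003697 K/W
R_cellular glass = L/(kA) = 0.065/(0.0519×35.4) = 0.03538 K/W
R_common brick = L/(kA) = 0.14/(0.876×35.4) = 0.004515 K/W
R_outer film = 1/(h_o·A) = 1/(10.7×35.4) = 0.00264 K/W
R_total = 0.04623 K/W;  Q = ΔT/R_total = 20/0.04623 = 432.6 W
T_interface = T_inner − Q·ΣR(inner→interface) = 16 − 433×0.003697

T ≈ 14.4 °C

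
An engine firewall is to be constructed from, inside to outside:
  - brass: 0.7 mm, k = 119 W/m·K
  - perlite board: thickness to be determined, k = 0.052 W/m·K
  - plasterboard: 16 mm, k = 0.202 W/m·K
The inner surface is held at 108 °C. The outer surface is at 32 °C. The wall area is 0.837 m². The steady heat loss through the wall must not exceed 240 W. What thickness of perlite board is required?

Using the resistance-network approach (series):
R_brass = L/(kA) = 0.0007/(119×0.837) = 7.028×10^-6 K/W
R_plasterboard = L/(kA) = 0.016/(0.202×0.837) = 0.09463 K/W
Sum of the known resistances R_other = 0.09464 K/W
Required total resistance R_tot = ΔT/Q_allow = 76/240 = 0.3167 K/W
R_perlite board = R_tot − R_other = 0.222 K/W
L = R·k·A = 0.222×0.052×0.837

L ≈ 9.66 mm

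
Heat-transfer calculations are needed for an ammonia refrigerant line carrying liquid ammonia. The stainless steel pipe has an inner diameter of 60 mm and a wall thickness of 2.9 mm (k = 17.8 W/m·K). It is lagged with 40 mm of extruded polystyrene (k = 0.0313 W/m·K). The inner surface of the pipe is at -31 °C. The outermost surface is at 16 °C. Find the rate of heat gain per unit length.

q′ ≈ 11.6 W/m

Per-layer cylindrical resistances, series-summed:
R_stainless steel pipe wall = ln(32.9/30)/(2π×17.8×1) = 8.251×10^-4 K/W
R_extruded polystyrene = ln(72.9/32.9)/(2π×0.0313×1) = 4.046 K/W
R_total = 4.046 K/W
Q = ΔT/R_total = 47/4.046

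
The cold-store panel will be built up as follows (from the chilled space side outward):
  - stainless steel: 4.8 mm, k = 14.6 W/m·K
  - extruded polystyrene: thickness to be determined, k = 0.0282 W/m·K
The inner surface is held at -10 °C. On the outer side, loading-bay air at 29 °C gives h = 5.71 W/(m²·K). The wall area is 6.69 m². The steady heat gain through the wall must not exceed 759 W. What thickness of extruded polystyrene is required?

L ≈ 4.75 mm

Using the resistance-network approach (series):
R_stainless steel = L/(kA) = 0.0048/(14.6×6.69) = 4.914×10^-5 K/W
R_outer film = 1/(h_o·A) = 1/(5.71×6.69) = 0.02618 K/W
Sum of the known resistances R_other = 0.02623 K/W
Required total resistance R_tot = ΔT/Q_allow = 39/759 = 0.05138 K/W
R_extruded polystyrene = R_tot − R_other = 0.02516 K/W
L = R·k·A = 0.02516×0.0282×6.69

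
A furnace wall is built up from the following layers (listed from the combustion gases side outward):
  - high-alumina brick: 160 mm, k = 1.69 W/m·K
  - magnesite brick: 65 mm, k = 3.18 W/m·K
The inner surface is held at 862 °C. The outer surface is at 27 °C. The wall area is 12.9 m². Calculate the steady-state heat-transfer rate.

Q ≈ 93600 W

Using the resistance-network approach (series):
R_high-alumina brick = L/(kA) = 0.16/(1.69×12.9) = 0.007339 K/W
R_magnesite brick = L/(kA) = 0.065/(3.18×12.9) = 0.001585 K/W
R_total = 0.008924 K/W
Q = ΔT / R_total = 835 / 0.008924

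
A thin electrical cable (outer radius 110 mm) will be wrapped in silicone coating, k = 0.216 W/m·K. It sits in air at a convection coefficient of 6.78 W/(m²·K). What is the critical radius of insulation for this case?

For a cylinder r_cr = k/h = 0.216/6.78
r_cr = 31.9 mm; since the bare radius (110 mm) is above r_cr, any added insulation will reduce heat loss.

r_cr ≈ 31.9 mm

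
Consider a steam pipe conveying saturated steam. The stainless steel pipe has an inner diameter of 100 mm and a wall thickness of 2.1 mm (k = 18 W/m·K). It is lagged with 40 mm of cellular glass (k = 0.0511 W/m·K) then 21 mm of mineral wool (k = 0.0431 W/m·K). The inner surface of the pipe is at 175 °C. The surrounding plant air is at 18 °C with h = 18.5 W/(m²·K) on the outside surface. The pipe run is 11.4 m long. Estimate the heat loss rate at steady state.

Q ≈ 686 W

Treating each annulus and film as a series resistance:
R_stainless steel pipe wall = ln(52.1/50)/(2π×18×11.4) = 3.191×10^-5 K/W
R_cellular glass = ln(92.1/52.1)/(2π×0.0511×11.4) = 0.1556 K/W
R_mineral wool = ln(113.1/92.1)/(2π×0.0431×11.4) = 0.06653 K/W
R_outer film = 1/(h_o·2πr_oL) = 1/(18.5×2π×0.1131×11.4) = 0.006672 K/W
R_total = 0.2289 K/W
Q = ΔT/R_total = 157/0.2289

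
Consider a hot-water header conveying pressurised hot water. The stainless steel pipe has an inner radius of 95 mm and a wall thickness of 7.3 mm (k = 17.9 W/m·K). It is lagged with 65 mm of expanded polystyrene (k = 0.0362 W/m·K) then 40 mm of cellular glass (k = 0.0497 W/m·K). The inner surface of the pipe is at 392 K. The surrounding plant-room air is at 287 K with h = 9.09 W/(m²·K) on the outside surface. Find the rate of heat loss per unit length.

q′ ≈ 35.8 W/m

For a radial system each layer contributes R = ln(r_out/r_in)/(2πkL); films add R = 1/(hA).
R_stainless steel pipe wall = ln(102.3/95)/(2π×17.9×1) = 6.583×10^-4 K/W
R_expanded polystyrene = ln(167.3/102.3)/(2π×0.0362×1) = 2.163 K/W
R_cellular glass = ln(207.3/167.3)/(2π×0.0497×1) = 0.6865 K/W
R_outer film = 1/(h_o·2πr_oL) = 1/(9.09×2π×0.2073×1) = 0.08446 K/W
R_total = 2.934 K/W
Q = ΔT/R_total = 105/2.934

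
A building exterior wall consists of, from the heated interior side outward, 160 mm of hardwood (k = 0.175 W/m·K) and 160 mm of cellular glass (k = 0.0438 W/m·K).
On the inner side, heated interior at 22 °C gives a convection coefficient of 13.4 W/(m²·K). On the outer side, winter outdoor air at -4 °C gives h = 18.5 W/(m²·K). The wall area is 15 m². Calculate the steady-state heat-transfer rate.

Using the resistance-network approach (series):
R_inner film = 1/(h_i·A) = 1/(13.4×15) = 0.004975 K/W
R_hardwood = L/(kA) = 0.16/(0.175×15) = 0.06095 K/W
R_cellular glass = L/(kA) = 0.16/(0.0438×15) = 0.2435 K/W
R_outer film = 1/(h_o·A) = 1/(18.5×15) = 0.003604 K/W
R_total = 0.3131 K/W
Q = ΔT / R_total = 26 / 0.3131

Q ≈ 83.1 W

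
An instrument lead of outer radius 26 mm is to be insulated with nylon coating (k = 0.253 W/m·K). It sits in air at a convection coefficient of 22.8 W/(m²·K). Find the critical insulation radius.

For a cylinder r_cr = k/h = 0.253/22.8
r_cr = 11.1 mm; since the bare radius (26 mm) is above r_cr, any added insulation will reduce heat loss.

r_cr ≈ 11.1 mm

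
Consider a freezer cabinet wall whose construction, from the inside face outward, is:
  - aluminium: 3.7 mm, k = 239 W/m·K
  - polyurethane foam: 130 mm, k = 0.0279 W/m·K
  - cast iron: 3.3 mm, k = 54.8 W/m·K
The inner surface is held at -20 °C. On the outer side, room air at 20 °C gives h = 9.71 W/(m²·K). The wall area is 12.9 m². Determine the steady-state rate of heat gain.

Treating each layer as a thermal resistance in series:
R_aluminium = L/(kA) = 0.0037/(239×12.9) = 1.2×10^-6 K/W
R_polyurethane foam = L/(kA) = 0.13/(0.0279×12.9) = 0.3612 K/W
R_cast iron = L/(kA) = 0.0033/(54.8×12.9) = 4.668×10^-6 K/W
R_outer film = 1/(h_o·A) = 1/(9.71×12.9) = 0.007983 K/W
R_total = 0.3692 K/W
Q = ΔT / R_total = 40 / 0.3692

Q ≈ 108 W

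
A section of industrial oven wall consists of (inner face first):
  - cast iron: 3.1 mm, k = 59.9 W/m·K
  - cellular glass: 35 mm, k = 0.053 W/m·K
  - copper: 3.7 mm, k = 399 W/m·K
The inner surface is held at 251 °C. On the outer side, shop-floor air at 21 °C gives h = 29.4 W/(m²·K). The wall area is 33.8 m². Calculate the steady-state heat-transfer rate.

Using the resistance-network approach (series):
R_cast iron = L/(kA) = 0.0031/(59.9×33.8) = 1.531×10^-6 K/W
R_cellular glass = L/(kA) = 0.035/(0.053×33.8) = 0.01954 K/W
R_copper = L/(kA) = 0.0037/(399×33.8) = 2.744×10^-7 K/W
R_outer film = 1/(h_o·A) = 1/(29.4×33.8) = 0.001006 K/W
R_total = 0.02055 K/W
Q = ΔT / R_total = 230 / 0.02055

Q ≈ 11200 W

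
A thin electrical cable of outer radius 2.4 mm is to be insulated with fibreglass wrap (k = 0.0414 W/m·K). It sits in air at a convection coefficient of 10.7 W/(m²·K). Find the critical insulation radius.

For a cylinder r_cr = k/h = 0.0414/10.7
r_cr = 3.87 mm; since the bare radius (2.4 mm) is below r_cr, adding a thin layer of insulation will *increase* heat loss.

r_cr ≈ 3.87 mm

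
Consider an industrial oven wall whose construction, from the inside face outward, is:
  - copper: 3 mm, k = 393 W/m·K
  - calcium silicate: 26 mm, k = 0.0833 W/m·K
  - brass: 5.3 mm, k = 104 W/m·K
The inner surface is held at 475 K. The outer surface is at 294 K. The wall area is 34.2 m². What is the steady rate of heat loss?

Q ≈ 19800 W

Model the wall as resistances in series:
R_copper = L/(kA) = 0.003/(393×34.2) = 2.232×10^-7 K/W
R_calcium silicate = L/(kA) = 0.026/(0.0833×34.2) = 0.009126 K/W
R_brass = L/(kA) = 0.0053/(104×34.2) = 1.49×10^-6 K/W
R_total = 0.009128 K/W
Q = ΔT / R_total = 181 / 0.009128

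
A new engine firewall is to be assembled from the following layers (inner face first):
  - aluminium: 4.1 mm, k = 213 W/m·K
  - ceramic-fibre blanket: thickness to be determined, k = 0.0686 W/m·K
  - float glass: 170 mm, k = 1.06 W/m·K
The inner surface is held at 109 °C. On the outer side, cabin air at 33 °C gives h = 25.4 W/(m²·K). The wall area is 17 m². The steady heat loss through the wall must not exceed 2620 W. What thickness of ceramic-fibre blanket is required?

Using the resistance-network approach (series):
R_aluminium = L/(kA) = 0.0041/(213×17) = 1.132×10^-6 K/W
R_float glass = L/(kA) = 0.17/(1.06×17) = 0.009434 K/W
R_outer film = 1/(h_o·A) = 1/(25.4×17) = 0.002316 K/W
Sum of the known resistances R_other = 0.01175 K/W
Required total resistance R_tot = ΔT/Q_allow = 76/2620 = 0.02901 K/W
R_ceramic-fibre blanket = R_tot − R_other = 0.01726 K/W
L = R·k·A = 0.01726×0.0686×17

L ≈ 20.1 mm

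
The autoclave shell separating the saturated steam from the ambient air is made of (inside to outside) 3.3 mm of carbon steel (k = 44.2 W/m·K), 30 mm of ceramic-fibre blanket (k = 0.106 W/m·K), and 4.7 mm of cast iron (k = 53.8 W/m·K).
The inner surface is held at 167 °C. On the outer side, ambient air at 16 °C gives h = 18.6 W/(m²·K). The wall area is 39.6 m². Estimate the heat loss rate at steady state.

Q ≈ 17700 W

Model the wall as resistances in series:
R_carbon steel = L/(kA) = 0.0033/(44.2×39.6) = 1.885×10^-6 K/W
R_ceramic-fibre blanket = L/(kA) = 0.03/(0.106×39.6) = 0.007147 K/W
R_cast iron = L/(kA) = 0.0047/(53.8×39.6) = 2.206×10^-6 K/W
R_outer film = 1/(h_o·A) = 1/(18.6×39.6) = 0.001358 K/W
R_total = 0.008509 K/W
Q = ΔT / R_total = 151 / 0.008509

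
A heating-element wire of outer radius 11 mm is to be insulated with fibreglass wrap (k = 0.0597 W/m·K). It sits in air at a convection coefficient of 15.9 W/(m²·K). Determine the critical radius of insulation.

r_cr ≈ 3.75 mm

For a cylinder r_cr = k/h = 0.0597/15.9
r_cr = 3.75 mm; since the bare radius (11 mm) is above r_cr, any added insulation will reduce heat loss.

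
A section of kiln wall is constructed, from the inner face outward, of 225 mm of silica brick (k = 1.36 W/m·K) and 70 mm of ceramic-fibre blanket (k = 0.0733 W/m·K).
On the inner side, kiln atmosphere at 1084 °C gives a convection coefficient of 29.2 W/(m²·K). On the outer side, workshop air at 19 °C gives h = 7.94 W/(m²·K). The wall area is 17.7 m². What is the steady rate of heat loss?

Series thermal resistances:
R_inner film = 1/(h_i·A) = 1/(29.2×17.7) = 0.001935 K/W
R_silica brick = L/(kA) = 0.225/(1.36×17.7) = 0.009347 K/W
R_ceramic-fibre blanket = L/(kA) = 0.07/(0.0733×17.7) = 0.05395 K/W
R_outer film = 1/(h_o·A) = 1/(7.94×17.7) = 0.007116 K/W
R_total = 0.07235 K/W
Q = ΔT / R_total = 1065 / 0.07235

Q ≈ 14700 W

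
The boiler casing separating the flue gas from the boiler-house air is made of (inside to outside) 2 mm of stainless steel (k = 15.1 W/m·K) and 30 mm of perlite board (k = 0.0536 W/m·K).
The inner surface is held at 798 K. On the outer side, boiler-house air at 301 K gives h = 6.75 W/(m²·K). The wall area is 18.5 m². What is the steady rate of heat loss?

Using the resistance-network approach (series):
R_stainless steel = L/(kA) = 0.002/(15.1×18.5) = 7.159×10^-6 K/W
R_perlite board = L/(kA) = 0.03/(0.0536×18.5) = 0.03025 K/W
R_outer film = 1/(h_o·A) = 1/(6.75×18.5) = 0.008008 K/W
R_total = 0.03827 K/W
Q = ΔT / R_total = 497 / 0.03827

Q ≈ 13000 W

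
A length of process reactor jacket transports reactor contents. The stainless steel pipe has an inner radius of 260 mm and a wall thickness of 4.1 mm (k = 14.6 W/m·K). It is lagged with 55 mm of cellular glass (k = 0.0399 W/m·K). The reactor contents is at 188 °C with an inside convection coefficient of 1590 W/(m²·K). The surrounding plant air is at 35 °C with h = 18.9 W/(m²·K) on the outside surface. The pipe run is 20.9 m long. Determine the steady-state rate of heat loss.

Treating each annulus and film as a series resistance:
R_inner film = 1/(h_i·2πr₁L) = 1/(1590×2π×0.26×20.9) = 1.842×10^-5 K/W
R_stainless steel pipe wall = ln(264.1/260)/(2π×14.6×20.9) = 8.161×10^-6 K/W
R_cellular glass = ln(319.1/264.1)/(2π×0.0399×20.9) = 0.03611 K/W
R_outer film = 1/(h_o·2πr_oL) = 1/(18.9×2π×0.3191×20.9) = 0.001263 K/W
R_total = 0.03739 K/W
Q = ΔT/R_total = 153/0.03739

Q ≈ 4090 W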